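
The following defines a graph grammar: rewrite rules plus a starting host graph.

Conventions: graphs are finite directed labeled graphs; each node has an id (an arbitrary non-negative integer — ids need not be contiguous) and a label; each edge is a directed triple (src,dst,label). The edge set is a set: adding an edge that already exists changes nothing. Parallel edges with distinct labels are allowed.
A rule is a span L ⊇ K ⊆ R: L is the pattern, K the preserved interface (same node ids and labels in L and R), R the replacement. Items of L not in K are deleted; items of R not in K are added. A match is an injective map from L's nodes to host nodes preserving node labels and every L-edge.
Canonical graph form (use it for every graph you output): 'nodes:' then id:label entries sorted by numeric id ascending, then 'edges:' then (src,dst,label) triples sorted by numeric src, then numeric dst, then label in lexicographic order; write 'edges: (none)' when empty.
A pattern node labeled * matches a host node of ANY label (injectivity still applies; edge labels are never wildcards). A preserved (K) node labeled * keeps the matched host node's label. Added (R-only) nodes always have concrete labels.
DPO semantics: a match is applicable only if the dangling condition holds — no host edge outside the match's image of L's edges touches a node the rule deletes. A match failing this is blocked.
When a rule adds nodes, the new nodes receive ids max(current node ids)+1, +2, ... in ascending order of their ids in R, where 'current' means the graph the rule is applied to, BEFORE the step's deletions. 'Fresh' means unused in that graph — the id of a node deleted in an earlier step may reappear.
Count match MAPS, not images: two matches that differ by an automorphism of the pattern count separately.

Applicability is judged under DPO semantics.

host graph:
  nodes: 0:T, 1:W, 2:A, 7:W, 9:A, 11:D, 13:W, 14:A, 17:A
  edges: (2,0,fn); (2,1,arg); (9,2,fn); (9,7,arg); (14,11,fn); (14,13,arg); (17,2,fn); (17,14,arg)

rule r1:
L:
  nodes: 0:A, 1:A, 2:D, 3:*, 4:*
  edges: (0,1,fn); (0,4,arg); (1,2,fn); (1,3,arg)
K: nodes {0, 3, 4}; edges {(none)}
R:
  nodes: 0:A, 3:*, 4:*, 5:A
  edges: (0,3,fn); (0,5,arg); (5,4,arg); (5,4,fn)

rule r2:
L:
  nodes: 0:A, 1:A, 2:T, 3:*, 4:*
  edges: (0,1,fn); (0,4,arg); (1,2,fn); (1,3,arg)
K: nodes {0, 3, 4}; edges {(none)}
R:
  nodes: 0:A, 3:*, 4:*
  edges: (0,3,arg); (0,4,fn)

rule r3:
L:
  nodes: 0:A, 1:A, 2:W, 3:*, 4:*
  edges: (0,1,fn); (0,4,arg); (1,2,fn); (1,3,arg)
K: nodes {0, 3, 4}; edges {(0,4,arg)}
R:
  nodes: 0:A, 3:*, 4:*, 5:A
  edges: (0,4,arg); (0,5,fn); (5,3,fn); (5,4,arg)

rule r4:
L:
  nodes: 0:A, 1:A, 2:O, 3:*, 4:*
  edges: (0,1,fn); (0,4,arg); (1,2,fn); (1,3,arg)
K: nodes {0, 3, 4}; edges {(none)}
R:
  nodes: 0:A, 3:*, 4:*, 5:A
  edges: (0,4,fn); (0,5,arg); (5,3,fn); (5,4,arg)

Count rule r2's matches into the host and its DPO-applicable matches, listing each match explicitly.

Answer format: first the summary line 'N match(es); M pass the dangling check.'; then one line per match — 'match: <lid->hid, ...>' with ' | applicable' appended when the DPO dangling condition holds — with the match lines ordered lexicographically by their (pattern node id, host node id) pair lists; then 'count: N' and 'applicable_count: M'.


2 match(es); 0 pass the dangling check.
match: 0->9, 1->2, 2->0, 3->1, 4->7
match: 0->17, 1->2, 2->0, 3->1, 4->14
count: 2
applicable_count: 0


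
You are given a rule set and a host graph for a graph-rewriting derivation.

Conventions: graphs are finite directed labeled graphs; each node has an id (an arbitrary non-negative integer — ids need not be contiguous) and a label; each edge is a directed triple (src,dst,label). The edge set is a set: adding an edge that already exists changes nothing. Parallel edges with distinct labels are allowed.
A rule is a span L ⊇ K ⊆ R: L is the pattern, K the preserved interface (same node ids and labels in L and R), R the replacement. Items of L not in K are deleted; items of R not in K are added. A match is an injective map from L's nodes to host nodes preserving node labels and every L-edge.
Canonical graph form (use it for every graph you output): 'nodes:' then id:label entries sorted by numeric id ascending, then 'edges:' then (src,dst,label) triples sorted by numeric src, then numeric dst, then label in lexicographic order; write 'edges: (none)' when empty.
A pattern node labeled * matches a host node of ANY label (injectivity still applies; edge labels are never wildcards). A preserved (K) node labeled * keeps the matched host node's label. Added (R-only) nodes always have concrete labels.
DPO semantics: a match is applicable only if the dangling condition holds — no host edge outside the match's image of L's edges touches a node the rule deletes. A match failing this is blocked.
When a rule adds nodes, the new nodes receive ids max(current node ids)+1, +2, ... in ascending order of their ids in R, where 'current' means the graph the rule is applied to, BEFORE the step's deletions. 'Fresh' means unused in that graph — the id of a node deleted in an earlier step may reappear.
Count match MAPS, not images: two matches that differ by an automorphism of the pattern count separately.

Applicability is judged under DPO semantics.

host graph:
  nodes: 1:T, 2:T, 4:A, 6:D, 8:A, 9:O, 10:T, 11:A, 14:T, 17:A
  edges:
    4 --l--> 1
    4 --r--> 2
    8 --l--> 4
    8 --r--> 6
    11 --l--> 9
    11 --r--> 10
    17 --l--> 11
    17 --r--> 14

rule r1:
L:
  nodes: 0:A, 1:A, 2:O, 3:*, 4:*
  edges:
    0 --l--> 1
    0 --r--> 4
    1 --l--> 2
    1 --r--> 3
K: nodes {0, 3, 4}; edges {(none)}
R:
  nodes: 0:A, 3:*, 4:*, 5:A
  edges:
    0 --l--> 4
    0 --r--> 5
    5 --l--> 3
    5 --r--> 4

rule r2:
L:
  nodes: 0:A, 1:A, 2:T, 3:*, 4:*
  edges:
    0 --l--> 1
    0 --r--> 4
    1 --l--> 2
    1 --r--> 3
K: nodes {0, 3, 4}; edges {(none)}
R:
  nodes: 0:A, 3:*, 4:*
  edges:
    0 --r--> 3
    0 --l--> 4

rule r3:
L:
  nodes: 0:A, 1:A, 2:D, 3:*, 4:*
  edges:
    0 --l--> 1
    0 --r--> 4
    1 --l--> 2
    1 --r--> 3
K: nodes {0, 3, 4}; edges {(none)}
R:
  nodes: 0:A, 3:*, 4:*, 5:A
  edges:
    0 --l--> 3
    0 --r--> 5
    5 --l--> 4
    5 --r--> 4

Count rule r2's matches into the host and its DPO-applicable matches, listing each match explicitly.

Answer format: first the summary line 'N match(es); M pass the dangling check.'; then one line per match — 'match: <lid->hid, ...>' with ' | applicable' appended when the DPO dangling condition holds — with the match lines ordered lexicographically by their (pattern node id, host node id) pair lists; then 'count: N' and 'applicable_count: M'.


1 match(es); 1 pass the dangling check.
match: 0->8, 1->4, 2->1, 3->2, 4->6 | applicable
count: 1
applicable_count: 1


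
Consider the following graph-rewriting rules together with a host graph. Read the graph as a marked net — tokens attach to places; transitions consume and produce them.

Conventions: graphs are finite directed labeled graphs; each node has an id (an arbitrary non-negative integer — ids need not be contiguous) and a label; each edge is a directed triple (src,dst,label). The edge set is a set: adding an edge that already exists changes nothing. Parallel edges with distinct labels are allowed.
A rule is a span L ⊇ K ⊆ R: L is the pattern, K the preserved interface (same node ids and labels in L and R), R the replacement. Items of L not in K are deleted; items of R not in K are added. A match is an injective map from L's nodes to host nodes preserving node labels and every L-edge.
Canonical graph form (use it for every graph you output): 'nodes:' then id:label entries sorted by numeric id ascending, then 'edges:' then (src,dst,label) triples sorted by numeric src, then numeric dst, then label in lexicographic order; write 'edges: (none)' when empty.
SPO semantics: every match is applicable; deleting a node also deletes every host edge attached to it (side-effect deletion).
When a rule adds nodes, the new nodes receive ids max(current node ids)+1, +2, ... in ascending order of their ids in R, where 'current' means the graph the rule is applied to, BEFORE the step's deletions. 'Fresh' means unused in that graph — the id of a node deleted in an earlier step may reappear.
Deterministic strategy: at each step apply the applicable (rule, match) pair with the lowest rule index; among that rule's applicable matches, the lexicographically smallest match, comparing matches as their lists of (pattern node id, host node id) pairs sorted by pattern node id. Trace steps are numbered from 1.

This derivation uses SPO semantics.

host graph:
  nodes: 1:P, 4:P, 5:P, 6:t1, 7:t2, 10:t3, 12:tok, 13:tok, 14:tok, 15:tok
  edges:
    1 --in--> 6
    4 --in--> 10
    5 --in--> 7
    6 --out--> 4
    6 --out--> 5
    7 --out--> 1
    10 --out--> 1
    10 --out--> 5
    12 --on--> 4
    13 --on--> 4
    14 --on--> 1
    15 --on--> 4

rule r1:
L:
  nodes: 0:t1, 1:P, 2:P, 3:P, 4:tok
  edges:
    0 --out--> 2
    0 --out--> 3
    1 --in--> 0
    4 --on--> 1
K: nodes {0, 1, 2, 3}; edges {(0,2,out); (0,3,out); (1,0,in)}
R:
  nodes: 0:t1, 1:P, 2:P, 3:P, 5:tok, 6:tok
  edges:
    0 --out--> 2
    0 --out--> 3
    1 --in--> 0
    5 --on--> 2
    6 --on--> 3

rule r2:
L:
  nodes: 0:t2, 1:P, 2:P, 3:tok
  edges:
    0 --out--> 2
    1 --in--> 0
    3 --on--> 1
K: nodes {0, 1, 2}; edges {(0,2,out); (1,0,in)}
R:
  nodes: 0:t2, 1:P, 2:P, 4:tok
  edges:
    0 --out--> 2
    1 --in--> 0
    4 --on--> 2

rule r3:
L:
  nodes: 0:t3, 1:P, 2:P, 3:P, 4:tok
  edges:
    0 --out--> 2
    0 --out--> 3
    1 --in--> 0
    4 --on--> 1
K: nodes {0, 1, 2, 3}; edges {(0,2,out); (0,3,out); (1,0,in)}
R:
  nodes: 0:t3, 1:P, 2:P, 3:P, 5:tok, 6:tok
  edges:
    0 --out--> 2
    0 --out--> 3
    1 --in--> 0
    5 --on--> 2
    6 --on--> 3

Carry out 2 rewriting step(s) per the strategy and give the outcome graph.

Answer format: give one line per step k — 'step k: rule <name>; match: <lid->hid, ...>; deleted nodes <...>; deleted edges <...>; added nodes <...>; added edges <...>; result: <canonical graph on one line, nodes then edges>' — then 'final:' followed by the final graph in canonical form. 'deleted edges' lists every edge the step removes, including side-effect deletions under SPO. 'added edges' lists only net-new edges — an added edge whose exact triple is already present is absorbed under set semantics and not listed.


step 1: rule r1; match: 0->6, 1->1, 2->4, 3->5, 4->14; deleted nodes 14; deleted edges (14,1,on); added nodes 16, 17; added edges (16,4,on); (17,5,on); result: nodes: 1:P, 4:P, 5:P, 6:t1, 7:t2, 10:t3, 12:tok, 13:tok, 15:tok, 16:tok, 17:tok edges: (1,6,in); (4,10,in); (5,7,in); (6,4,out); (6,5,out); (7,1,out); (10,1,out); (10,5,out); (12,4,on); (13,4,on); (15,4,on); (16,4,on); (17,5,on)
step 2: rule r2; match: 0->7, 1->5, 2->1, 3->17; deleted nodes 17; deleted edges (17,5,on); added nodes 18; added edges (18,1,on); result: nodes: 1:P, 4:P, 5:P, 6:t1, 7:t2, 10:t3, 12:tok, 13:tok, 15:tok, 16:tok, 18:tok edges: (1,6,in); (4,10,in); (5,7,in); (6,4,out); (6,5,out); (7,1,out); (10,1,out); (10,5,out); (12,4,on); (13,4,on); (15,4,on); (16,4,on); (18,1,on)
final:
nodes: 1:P, 4:P, 5:P, 6:t1, 7:t2, 10:t3, 12:tok, 13:tok, 15:tok, 16:tok, 18:tok
edges: (1,6,in); (4,10,in); (5,7,in); (6,4,out); (6,5,out); (7,1,out); (10,1,out); (10,5,out); (12,4,on); (13,4,on); (15,4,on); (16,4,on); (18,1,on)


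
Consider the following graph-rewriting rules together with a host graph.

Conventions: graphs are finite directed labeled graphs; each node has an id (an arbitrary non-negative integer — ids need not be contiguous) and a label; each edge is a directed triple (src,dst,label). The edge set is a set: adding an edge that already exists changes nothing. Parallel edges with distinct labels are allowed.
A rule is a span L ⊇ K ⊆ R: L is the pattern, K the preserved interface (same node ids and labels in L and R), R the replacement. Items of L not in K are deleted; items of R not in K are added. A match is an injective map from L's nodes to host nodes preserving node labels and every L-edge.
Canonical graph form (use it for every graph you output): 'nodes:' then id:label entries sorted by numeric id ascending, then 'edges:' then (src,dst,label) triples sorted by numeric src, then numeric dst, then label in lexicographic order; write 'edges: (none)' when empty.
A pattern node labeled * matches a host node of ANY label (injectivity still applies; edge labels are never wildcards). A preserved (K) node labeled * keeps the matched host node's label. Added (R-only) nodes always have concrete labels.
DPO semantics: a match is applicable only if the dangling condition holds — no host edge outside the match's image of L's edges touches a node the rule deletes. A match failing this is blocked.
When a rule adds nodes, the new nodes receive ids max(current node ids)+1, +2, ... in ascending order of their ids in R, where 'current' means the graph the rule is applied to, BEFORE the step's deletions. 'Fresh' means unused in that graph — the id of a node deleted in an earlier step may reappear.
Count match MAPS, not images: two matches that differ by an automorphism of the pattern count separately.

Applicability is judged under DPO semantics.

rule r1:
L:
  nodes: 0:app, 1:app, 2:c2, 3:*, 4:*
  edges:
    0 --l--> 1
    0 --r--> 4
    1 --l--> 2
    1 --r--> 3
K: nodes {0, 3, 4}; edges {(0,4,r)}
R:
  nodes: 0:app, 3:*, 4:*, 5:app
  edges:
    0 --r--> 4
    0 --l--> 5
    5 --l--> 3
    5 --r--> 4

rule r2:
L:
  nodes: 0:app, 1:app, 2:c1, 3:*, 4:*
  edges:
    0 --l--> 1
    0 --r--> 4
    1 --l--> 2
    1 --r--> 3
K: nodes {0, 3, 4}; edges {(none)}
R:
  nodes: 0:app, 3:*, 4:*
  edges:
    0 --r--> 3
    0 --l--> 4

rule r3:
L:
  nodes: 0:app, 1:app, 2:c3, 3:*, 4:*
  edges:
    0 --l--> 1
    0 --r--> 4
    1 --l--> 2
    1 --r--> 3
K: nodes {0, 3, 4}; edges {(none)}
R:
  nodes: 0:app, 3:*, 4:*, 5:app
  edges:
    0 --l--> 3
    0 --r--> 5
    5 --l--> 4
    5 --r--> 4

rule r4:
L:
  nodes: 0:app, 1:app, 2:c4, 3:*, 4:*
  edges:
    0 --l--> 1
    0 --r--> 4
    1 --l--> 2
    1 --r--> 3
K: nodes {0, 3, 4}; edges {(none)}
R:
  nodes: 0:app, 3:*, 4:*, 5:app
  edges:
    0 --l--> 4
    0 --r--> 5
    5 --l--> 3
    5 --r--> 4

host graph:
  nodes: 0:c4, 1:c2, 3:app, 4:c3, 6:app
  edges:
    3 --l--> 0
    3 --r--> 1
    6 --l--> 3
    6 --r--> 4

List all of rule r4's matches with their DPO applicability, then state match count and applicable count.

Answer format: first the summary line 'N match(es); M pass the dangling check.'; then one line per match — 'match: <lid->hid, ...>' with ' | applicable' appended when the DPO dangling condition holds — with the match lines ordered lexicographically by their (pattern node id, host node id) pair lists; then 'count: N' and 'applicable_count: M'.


1 match(es); 1 pass the dangling check.
match: 0->6, 1->3, 2->0, 3->1, 4->4 | applicable
count: 1
applicable_count: 1


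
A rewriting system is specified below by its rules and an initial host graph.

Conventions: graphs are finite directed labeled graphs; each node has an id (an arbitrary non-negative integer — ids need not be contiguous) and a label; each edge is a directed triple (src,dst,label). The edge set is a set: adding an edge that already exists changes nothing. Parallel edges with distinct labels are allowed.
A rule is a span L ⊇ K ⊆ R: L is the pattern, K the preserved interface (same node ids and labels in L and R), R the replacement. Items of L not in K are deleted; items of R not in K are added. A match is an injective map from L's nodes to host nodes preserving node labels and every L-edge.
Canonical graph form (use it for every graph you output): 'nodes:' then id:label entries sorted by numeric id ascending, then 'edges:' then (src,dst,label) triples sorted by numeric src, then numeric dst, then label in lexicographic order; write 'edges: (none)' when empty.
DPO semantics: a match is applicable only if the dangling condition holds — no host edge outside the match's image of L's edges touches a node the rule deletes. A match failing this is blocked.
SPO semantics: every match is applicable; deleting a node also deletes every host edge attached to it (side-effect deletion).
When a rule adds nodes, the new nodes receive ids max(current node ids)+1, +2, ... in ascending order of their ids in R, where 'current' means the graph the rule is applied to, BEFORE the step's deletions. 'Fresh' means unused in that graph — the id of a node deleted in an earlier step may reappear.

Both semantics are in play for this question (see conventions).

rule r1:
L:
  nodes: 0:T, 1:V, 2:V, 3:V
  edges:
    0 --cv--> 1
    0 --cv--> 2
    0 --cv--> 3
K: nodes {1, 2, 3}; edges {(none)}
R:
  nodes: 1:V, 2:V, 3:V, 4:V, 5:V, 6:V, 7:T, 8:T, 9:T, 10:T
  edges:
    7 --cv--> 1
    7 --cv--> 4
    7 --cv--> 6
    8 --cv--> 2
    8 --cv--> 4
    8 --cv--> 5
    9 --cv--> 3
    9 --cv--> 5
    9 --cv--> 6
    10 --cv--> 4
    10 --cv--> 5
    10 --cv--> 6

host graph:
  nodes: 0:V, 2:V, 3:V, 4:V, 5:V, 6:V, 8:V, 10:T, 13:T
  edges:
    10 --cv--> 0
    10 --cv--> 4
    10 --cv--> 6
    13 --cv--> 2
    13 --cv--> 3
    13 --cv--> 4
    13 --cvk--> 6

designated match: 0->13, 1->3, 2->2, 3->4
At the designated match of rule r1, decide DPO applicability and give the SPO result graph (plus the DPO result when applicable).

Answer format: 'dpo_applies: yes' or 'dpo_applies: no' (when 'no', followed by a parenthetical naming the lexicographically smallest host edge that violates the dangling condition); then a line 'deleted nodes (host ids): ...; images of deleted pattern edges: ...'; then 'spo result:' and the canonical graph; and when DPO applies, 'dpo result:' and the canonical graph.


dpo_applies: no
(the rule deletes node 13, which keeps host edge (13,6,cvk) outside the match image — the dangling condition fails, DPO blocks; SPO proceeds and side-deletes such edges)
deleted nodes (host ids): 13; images of deleted pattern edges: (13,2,cv); (13,3,cv); (13,4,cv)
spo result:
nodes: 0:V, 2:V, 3:V, 4:V, 5:V, 6:V, 8:V, 10:T, 14:V, 15:V, 16:V, 17:T, 18:T, 19:T, 20:T
edges: (10,0,cv); (10,4,cv); (10,6,cv); (17,3,cv); (17,14,cv); (17,16,cv); (18,2,cv); (18,14,cv); (18,15,cv); (19,4,cv); (19,15,cv); (19,16,cv); (20,14,cv); (20,15,cv); (20,16,cv)


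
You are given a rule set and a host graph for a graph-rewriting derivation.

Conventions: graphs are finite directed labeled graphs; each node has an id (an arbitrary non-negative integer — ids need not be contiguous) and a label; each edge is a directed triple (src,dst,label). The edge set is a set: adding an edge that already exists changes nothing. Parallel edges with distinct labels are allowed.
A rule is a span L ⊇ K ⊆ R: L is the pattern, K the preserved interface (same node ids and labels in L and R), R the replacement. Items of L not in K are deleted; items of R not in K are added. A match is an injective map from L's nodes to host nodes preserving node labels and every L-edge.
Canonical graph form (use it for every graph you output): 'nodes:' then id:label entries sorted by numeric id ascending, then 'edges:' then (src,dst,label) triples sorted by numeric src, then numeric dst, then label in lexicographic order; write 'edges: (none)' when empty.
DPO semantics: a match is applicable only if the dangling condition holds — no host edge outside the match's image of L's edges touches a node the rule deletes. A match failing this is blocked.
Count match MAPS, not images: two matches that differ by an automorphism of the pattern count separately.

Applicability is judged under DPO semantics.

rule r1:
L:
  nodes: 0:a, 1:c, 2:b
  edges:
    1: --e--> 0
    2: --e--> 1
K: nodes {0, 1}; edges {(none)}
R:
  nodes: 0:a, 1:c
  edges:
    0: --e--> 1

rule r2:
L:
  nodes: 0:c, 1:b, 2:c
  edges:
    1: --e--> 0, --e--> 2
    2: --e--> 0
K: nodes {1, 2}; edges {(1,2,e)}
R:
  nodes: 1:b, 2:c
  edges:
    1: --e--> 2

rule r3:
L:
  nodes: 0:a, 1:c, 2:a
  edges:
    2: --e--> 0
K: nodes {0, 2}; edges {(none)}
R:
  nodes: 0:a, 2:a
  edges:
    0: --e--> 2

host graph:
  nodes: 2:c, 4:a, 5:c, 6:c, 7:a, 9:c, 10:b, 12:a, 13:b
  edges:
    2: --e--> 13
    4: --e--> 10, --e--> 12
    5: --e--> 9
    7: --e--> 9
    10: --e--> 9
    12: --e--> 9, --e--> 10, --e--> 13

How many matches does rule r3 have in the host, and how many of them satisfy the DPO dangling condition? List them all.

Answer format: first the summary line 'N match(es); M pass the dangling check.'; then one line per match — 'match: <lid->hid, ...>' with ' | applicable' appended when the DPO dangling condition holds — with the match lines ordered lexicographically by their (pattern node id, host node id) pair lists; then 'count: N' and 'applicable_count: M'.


4 match(es); 1 pass the dangling check.
match: 0->12, 1->2, 2->4
match: 0->12, 1->5, 2->4
match: 0->12, 1->6, 2->4 | applicable
match: 0->12, 1->9, 2->4
count: 4
applicable_count: 1


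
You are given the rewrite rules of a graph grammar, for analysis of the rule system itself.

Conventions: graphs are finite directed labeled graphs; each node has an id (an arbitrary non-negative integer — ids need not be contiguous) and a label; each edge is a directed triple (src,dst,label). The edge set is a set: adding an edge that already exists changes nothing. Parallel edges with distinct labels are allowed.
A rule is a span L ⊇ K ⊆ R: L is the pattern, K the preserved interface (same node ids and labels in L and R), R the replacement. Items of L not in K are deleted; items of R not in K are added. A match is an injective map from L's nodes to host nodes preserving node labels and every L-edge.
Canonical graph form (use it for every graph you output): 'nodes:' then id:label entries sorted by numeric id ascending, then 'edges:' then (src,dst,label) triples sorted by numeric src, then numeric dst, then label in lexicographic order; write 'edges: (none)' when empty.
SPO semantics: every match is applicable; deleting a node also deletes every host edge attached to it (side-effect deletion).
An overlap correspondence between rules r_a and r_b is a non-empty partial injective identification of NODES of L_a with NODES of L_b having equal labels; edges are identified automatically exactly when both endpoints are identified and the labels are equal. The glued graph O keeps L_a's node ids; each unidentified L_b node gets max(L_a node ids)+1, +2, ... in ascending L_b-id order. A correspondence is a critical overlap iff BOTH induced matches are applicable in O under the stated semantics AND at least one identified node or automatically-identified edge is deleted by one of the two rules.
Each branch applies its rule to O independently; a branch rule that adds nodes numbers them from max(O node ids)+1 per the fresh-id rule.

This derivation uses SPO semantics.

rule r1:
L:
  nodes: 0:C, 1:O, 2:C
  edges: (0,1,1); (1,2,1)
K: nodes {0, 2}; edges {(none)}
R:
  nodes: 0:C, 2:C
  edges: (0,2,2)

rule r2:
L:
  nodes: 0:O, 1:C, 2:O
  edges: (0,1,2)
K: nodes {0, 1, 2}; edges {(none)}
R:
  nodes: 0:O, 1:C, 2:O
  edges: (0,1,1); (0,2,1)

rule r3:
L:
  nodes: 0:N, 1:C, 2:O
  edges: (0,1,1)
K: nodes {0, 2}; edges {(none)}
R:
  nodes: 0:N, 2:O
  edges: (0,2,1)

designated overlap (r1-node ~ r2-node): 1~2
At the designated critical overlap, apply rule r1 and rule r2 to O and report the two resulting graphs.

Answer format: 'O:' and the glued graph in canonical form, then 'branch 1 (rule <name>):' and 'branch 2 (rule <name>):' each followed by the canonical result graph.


O:
nodes: 0:C, 1:O, 2:C, 3:O, 4:C
edges: (0,1,1); (1,2,1); (3,4,2)
branch 1 (rule r1):
nodes: 0:C, 2:C, 3:O, 4:C
edges: (0,2,2); (3,4,2)
branch 2 (rule r2):
nodes: 0:C, 1:O, 2:C, 3:O, 4:C
edges: (0,1,1); (1,2,1); (3,1,1); (3,4,1)


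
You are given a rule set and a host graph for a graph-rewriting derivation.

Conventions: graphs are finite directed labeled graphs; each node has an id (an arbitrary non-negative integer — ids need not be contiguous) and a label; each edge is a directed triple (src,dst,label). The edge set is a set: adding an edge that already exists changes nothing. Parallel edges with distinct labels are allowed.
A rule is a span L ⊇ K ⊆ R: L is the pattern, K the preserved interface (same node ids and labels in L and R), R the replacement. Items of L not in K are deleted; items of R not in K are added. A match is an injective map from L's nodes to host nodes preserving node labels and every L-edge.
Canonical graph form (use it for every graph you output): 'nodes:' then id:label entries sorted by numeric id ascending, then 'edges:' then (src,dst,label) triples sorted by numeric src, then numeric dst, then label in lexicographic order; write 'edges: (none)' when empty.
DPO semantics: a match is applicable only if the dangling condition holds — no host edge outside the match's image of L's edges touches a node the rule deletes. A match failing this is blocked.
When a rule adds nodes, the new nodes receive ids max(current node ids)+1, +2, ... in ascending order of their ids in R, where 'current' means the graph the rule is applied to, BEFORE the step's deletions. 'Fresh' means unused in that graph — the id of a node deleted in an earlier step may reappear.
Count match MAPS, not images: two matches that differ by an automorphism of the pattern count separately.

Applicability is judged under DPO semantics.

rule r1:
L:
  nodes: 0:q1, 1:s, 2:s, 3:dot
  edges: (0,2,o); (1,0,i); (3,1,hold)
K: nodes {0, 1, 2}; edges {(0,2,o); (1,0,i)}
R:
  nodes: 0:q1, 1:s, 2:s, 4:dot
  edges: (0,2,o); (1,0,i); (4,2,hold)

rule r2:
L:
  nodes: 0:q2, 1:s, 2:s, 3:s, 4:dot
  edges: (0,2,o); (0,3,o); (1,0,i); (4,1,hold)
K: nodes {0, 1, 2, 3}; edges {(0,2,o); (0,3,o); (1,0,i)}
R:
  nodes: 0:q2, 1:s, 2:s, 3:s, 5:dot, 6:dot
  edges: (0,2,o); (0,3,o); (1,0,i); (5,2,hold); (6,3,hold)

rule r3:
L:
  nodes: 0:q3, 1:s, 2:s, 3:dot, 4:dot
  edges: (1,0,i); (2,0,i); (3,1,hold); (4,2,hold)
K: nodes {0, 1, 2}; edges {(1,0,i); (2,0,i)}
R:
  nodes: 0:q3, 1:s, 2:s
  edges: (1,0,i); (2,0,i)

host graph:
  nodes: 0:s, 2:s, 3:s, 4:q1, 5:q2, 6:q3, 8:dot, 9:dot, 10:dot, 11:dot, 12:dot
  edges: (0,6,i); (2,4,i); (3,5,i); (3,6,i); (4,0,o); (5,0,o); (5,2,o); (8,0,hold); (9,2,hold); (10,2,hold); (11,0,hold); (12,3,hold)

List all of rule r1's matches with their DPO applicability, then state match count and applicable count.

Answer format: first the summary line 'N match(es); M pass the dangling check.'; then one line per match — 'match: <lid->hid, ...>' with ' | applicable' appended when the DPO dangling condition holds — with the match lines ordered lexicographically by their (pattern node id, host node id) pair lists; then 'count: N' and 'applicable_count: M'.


2 match(es); 2 pass the dangling check.
match: 0->4, 1->2, 2->0, 3->9 | applicable
match: 0->4, 1->2, 2->0, 3->10 | applicable
count: 2
applicable_count: 2


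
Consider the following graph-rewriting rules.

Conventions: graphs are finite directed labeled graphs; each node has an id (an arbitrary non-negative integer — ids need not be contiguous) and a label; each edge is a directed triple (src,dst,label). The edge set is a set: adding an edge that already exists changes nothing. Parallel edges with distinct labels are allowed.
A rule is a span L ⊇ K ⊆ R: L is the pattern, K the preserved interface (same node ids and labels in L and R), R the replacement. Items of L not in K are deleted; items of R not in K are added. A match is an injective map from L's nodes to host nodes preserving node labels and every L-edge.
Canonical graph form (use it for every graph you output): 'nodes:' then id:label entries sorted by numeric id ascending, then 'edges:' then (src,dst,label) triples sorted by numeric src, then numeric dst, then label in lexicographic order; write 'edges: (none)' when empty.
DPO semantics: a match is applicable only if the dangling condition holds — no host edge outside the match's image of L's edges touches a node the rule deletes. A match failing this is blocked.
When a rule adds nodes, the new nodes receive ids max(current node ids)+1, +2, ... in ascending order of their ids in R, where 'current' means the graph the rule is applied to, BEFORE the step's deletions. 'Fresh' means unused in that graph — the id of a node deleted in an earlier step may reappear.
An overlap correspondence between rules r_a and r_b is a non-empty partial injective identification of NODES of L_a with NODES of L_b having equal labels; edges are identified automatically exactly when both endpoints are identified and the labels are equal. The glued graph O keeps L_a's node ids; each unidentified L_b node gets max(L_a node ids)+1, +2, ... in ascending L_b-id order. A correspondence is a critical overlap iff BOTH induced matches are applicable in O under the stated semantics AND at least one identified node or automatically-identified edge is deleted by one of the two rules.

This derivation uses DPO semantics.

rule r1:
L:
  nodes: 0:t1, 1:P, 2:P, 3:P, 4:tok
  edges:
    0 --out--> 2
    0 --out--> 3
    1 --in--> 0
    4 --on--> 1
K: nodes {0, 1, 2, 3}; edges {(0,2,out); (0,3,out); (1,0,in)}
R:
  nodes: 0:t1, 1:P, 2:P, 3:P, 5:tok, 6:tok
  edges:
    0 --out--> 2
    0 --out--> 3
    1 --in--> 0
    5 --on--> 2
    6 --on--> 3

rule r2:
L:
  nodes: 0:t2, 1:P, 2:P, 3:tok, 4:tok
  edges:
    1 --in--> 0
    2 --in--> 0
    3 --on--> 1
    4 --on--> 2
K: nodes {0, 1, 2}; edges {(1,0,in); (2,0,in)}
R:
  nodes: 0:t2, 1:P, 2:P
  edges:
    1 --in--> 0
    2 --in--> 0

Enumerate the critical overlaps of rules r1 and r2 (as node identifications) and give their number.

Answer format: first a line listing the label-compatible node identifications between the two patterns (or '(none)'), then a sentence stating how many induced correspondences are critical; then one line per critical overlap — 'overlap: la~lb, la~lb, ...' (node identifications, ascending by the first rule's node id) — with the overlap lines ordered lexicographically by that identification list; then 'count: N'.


label-compatible node identifications between L(r1) and L(r2): 1~1, 1~2, 2~1, 2~2, 3~1, 3~2, 4~3, 4~4
6 of the induced correspondences are critical overlaps of r1 and r2.
overlap: 1~1, 2~2, 4~3
overlap: 1~1, 3~2, 4~3
overlap: 1~1, 4~3
overlap: 1~2, 2~1, 4~4
overlap: 1~2, 3~1, 4~4
overlap: 1~2, 4~4
count: 6


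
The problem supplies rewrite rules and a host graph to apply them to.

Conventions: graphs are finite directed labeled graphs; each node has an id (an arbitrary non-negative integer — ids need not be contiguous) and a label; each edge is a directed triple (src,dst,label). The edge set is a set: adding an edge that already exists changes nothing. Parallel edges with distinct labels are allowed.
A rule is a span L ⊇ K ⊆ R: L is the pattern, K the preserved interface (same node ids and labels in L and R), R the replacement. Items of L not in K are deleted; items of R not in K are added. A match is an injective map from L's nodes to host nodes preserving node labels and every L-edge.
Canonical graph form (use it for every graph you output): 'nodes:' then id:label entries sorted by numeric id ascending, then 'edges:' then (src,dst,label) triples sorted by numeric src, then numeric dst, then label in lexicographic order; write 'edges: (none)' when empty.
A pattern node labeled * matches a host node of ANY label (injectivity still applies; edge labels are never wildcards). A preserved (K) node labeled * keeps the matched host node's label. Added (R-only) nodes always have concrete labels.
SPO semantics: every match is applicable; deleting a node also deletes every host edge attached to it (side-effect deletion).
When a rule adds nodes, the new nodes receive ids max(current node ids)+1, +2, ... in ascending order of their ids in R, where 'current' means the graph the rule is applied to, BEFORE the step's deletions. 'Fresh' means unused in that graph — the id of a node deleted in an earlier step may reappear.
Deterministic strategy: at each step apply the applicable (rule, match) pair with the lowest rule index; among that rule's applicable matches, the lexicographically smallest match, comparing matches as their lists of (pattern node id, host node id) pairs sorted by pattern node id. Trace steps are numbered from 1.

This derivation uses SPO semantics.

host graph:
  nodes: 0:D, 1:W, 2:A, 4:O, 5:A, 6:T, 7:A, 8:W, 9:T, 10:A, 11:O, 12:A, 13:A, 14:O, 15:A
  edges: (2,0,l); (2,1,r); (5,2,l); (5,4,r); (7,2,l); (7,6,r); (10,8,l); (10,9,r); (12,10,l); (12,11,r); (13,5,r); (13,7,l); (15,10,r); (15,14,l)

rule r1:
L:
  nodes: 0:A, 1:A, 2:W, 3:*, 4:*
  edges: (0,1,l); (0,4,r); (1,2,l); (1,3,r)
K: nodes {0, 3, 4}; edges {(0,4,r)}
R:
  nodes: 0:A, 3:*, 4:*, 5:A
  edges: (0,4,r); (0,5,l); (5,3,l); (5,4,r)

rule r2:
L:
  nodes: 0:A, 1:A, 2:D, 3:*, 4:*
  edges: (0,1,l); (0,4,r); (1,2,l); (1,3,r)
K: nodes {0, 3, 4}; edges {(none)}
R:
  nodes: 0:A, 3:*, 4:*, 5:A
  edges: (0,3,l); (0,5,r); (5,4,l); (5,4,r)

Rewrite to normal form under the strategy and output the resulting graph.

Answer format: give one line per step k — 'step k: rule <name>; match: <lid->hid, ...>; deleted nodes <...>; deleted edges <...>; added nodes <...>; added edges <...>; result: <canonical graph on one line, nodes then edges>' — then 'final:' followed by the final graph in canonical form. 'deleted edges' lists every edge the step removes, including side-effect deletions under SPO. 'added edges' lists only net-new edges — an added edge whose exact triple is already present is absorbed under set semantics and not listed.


step 1: rule r1; match: 0->12, 1->10, 2->8, 3->9, 4->11; deleted nodes 8, 10; deleted edges (10,8,l); (10,9,r); (12,10,l); (15,10,r); added nodes 16; added edges (12,16,l); (16,9,l); (16,11,r); result: nodes: 0:D, 1:W, 2:A, 4:O, 5:A, 6:T, 7:A, 9:T, 11:O, 12:A, 13:A, 14:O, 15:A, 16:A edges: (2,0,l); (2,1,r); (5,2,l); (5,4,r); (7,2,l); (7,6,r); (12,11,r); (12,16,l); (13,5,r); (13,7,l); (15,14,l); (16,9,l); (16,11,r)
step 2: rule r2; match: 0->5, 1->2, 2->0, 3->1, 4->4; deleted nodes 0, 2; deleted edges (2,0,l); (2,1,r); (5,2,l); (5,4,r); (7,2,l); added nodes 17; added edges (5,1,l); (5,17,r); (17,4,l); (17,4,r); result: nodes: 1:W, 4:O, 5:A, 6:T, 7:A, 9:T, 11:O, 12:A, 13:A, 14:O, 15:A, 16:A, 17:A edges: (5,1,l); (5,17,r); (7,6,r); (12,11,r); (12,16,l); (13,5,r); (13,7,l); (15,14,l); (16,9,l); (16,11,r); (17,4,l); (17,4,r)
final:
nodes: 1:W, 4:O, 5:A, 6:T, 7:A, 9:T, 11:O, 12:A, 13:A, 14:O, 15:A, 16:A, 17:A
edges: (5,1,l); (5,17,r); (7,6,r); (12,11,r); (12,16,l); (13,5,r); (13,7,l); (15,14,l); (16,9,l); (16,11,r); (17,4,l); (17,4,r)


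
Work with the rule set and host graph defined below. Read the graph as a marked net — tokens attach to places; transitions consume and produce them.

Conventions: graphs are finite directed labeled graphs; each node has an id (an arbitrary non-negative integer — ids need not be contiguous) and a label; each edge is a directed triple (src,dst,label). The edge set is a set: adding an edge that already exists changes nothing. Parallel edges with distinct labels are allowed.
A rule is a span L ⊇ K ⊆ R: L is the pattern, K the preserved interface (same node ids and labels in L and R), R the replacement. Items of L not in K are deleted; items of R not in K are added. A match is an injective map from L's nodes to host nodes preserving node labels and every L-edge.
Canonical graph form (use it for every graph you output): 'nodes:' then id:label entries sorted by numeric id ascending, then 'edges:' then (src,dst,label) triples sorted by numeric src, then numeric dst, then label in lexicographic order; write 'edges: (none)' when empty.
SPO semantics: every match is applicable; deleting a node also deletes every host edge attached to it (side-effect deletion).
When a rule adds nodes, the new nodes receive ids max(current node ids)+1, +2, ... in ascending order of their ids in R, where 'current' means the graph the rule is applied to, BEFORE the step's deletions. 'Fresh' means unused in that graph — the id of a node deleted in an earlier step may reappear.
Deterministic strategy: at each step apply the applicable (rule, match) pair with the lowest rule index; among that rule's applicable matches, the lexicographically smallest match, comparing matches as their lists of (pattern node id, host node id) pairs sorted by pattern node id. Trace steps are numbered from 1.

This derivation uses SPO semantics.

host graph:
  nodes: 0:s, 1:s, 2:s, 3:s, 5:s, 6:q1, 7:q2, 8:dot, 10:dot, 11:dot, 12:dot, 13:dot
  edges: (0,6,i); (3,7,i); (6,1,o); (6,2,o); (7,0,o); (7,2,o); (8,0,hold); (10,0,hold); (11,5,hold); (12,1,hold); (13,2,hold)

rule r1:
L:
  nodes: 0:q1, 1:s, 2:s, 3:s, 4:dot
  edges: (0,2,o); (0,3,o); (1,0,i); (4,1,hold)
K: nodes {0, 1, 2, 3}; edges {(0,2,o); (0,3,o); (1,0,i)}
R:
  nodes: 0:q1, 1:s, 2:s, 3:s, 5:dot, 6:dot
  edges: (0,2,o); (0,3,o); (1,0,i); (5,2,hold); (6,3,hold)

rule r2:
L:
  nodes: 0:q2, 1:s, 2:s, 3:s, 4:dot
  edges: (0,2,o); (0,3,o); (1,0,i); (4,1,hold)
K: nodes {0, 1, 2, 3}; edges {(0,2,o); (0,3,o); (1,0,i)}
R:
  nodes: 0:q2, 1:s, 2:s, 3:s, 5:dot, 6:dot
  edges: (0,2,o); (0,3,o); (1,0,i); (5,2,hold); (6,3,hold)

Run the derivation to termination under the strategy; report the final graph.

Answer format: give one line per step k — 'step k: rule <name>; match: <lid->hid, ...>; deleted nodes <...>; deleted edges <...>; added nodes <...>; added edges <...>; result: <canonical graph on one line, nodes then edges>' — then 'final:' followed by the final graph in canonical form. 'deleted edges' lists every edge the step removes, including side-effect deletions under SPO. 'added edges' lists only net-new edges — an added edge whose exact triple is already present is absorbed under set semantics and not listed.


step 1: rule r1; match: 0->6, 1->0, 2->1, 3->2, 4->8; deleted nodes 8; deleted edges (8,0,hold); added nodes 14, 15; added edges (14,1,hold); (15,2,hold); result: nodes: 0:s, 1:s, 2:s, 3:s, 5:s, 6:q1, 7:q2, 10:dot, 11:dot, 12:dot, 13:dot, 14:dot, 15:dot edges: (0,6,i); (3,7,i); (6,1,o); (6,2,o); (7,0,o); (7,2,o); (10,0,hold); (11,5,hold); (12,1,hold); (13,2,hold); (14,1,hold); (15,2,hold)
step 2: rule r1; match: 0->6, 1->0, 2->1, 3->2, 4->10; deleted nodes 10; deleted edges (10,0,hold); added nodes 16, 17; added edges (16,1,hold); (17,2,hold); result: nodes: 0:s, 1:s, 2:s, 3:s, 5:s, 6:q1, 7:q2, 11:dot, 12:dot, 13:dot, 14:dot, 15:dot, 16:dot, 17:dot edges: (0,6,i); (3,7,i); (6,1,o); (6,2,o); (7,0,o); (7,2,o); (11,5,hold); (12,1,hold); (13,2,hold); (14,1,hold); (15,2,hold); (16,1,hold); (17,2,hold)
final:
nodes: 0:s, 1:s, 2:s, 3:s, 5:s, 6:q1, 7:q2, 11:dot, 12:dot, 13:dot, 14:dot, 15:dot, 16:dot, 17:dot
edges: (0,6,i); (3,7,i); (6,1,o); (6,2,o); (7,0,o); (7,2,o); (11,5,hold); (12,1,hold); (13,2,hold); (14,1,hold); (15,2,hold); (16,1,hold); (17,2,hold)


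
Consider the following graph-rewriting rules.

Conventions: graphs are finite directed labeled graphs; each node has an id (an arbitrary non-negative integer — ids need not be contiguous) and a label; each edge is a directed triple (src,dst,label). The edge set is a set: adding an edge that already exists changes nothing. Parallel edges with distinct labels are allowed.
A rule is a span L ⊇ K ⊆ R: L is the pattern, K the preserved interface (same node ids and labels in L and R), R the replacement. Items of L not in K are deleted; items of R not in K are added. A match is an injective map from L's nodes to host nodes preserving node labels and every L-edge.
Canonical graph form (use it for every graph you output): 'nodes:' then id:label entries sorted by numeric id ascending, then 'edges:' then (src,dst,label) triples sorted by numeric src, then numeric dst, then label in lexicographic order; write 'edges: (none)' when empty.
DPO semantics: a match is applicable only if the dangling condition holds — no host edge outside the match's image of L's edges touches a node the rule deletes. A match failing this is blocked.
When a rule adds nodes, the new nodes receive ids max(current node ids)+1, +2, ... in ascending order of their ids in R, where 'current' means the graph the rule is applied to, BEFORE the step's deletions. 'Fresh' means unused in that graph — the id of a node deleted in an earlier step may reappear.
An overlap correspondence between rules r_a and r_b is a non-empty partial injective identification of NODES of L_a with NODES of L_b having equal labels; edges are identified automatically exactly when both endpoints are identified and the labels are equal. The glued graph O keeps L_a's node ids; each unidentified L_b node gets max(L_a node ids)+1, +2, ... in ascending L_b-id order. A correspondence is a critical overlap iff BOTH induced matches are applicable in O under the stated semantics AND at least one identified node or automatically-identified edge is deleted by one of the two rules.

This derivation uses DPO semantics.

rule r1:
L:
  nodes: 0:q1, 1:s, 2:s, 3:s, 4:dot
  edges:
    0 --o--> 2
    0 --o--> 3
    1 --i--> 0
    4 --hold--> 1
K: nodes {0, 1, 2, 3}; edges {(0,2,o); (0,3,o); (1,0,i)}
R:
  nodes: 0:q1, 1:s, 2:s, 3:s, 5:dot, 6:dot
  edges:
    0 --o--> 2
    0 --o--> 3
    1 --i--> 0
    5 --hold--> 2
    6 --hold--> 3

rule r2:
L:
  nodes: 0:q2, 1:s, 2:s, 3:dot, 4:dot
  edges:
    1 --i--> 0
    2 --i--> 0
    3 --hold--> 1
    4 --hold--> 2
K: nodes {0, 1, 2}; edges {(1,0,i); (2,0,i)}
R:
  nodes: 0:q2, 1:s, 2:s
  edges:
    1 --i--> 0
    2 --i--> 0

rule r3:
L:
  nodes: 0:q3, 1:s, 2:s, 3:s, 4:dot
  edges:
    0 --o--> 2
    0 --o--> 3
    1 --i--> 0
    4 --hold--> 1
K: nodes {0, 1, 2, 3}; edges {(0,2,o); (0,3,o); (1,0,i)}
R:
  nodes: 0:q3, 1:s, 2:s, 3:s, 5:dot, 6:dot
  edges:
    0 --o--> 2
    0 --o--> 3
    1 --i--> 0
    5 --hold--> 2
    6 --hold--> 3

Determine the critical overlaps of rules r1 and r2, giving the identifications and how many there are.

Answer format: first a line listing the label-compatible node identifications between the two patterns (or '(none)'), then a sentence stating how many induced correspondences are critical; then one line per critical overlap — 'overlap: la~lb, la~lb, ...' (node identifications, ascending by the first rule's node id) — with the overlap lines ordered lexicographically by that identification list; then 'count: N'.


label-compatible node identifications between L(r1) and L(r2): 1~1, 1~2, 2~1, 2~2, 3~1, 3~2, 4~3, 4~4
6 of the induced correspondences are critical overlaps of r1 and r2.
overlap: 1~1, 2~2, 4~3
overlap: 1~1, 3~2, 4~3
overlap: 1~1, 4~3
overlap: 1~2, 2~1, 4~4
overlap: 1~2, 3~1, 4~4
overlap: 1~2, 4~4
count: 6
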